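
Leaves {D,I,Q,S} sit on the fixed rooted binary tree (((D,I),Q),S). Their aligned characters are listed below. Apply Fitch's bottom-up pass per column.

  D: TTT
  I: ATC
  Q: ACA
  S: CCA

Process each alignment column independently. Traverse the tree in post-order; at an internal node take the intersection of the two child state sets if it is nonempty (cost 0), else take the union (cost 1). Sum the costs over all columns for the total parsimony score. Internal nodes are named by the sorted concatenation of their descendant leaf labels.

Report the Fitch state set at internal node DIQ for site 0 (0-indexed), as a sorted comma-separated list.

A

DI@0: {T} ∪ {A} = {A,T} (union, +1)
DIQ@0: {A,T} ∩ {A} = {A} (intersection, +0)
DIQS@0: {A} ∪ {C} = {A,C} (union, +1)
DI@1: {T} ∩ {T} = {T} (intersection, +0)
DIQ@1: {T} ∪ {C} = {C,T} (union, +1)
DIQS@1: {C,T} ∩ {C} = {C} (intersection, +0)
DI@2: {T} ∪ {C} = {C,T} (union, +1)
DIQ@2: {C,T} ∪ {A} = {A,C,T} (union, +1)
DIQS@2: {A,C,T} ∩ {A} = {A} (intersection, +0)
per-site changes: [2, 1, 2]; total = 5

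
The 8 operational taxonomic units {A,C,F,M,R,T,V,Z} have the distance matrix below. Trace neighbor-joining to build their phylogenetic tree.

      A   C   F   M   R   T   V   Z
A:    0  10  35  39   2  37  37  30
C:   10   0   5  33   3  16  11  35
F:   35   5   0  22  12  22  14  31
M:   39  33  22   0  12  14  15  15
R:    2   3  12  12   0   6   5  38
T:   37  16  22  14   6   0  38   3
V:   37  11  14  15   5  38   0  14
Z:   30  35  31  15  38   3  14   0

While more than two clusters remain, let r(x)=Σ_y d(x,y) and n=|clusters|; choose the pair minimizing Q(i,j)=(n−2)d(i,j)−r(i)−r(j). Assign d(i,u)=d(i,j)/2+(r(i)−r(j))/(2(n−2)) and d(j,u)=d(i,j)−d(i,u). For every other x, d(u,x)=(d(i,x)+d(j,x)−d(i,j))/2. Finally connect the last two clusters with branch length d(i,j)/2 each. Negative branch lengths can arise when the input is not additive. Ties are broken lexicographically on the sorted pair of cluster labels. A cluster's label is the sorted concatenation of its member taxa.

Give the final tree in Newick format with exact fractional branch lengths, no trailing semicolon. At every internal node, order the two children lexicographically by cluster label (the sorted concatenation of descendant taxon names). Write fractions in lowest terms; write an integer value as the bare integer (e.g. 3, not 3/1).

1. join T+Z (d=3, Q=-284) ⇒ TZ; edges |T|=-1, |Z|=4
  updated: d(A,TZ)=32, d(C,TZ)=24, d(F,TZ)=25, d(M,TZ)=13, d(R,TZ)=41/2, d(TZ,V)=49/2
2. join M+TZ (d=13, Q=-208) ⇒ MTZ; edges |M|=6, |TZ|=7
  updated: d(A,MTZ)=29, d(C,MTZ)=22, d(F,MTZ)=17, d(MTZ,R)=39/4, d(MTZ,V)=53/4
3. join A+R (d=2, Q=-547/4) ⇒ AR; edges |A|=357/32, |R|=-293/32
  updated: d(AR,C)=11/2, d(AR,F)=45/2, d(AR,MTZ)=147/8, d(AR,V)=20
4. join AR+C (d=11/2, Q=-747/8) ⇒ ACR; edges |AR|=105/16, |C|=-17/16
  updated: d(ACR,F)=11, d(ACR,MTZ)=279/16, d(ACR,V)=51/4
5. join ACR+F (d=11, Q=-979/16) ⇒ ACFR; edges |ACR|=339/64, |F|=365/64
  updated: d(ACFR,MTZ)=375/32, d(ACFR,V)=63/8
6. join ACFR+MTZ (d=375/32, Q=-1051/32) ⇒ ACFMRTZ; edges |ACFR|=203/64, |MTZ|=547/64
  updated: d(ACFMRTZ,V)=301/64
7. join ACFMRTZ+V (d=301/64) ⇒ ACFMRTVZ; edges |ACFMRTZ|=301/128, |V|=301/128
final tree: (((((A:357/32,R:-293/32):105/16,C:-17/16):339/64,F:365/64):203/64,(M:6,(T:-1,Z:4):7):547/64):301/128,V:301/128)
total length: 3259/64

(((((A:357/32,R:-293/32):105/16,C:-17/16):339/64,F:365/64):203/64,(M:6,(T:-1,Z:4):7):547/64):301/128,V:301/128)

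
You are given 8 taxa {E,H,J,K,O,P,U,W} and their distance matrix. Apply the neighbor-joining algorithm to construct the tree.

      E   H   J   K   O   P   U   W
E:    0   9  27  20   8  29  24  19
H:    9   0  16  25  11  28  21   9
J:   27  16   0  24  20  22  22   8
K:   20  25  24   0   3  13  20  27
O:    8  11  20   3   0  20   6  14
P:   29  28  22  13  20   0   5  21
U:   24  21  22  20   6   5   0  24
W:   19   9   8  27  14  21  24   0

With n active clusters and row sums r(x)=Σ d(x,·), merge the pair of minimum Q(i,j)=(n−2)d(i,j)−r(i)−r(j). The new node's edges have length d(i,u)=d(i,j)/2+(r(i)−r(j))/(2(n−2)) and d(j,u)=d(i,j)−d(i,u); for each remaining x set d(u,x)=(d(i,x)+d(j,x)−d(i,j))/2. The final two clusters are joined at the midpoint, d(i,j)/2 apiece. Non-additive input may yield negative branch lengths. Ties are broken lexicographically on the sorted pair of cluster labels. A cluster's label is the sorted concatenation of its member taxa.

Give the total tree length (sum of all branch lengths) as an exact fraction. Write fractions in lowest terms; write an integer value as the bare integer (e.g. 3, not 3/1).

iteration 1: select P,U (d=5, Q=-230); attach at lengths (23/6, 7/6); label the merged cluster PU
  updated: d(E,PU)=24, d(H,PU)=22, d(J,PU)=39/2, d(K,PU)=14, d(O,PU)=21/2, d(PU,W)=20
iteration 2: select J,W (d=8, Q=-343/2); attach at lengths (23/4, 9/4); label the merged cluster JW
  updated: d(E,JW)=19, d(H,JW)=17/2, d(JW,K)=43/2, d(JW,O)=13, d(JW,PU)=63/4
iteration 3: select E,H (d=9, Q=-239/2); attach at lengths (81/16, 63/16); label the merged cluster EH
  updated: d(EH,JW)=37/4, d(EH,K)=18, d(EH,O)=5, d(EH,PU)=37/2
iteration 4: select EH,JW (d=37/4, Q=-165/2); attach at lengths (19/6, 73/12); label the merged cluster EHJW
  updated: d(EHJW,K)=121/8, d(EHJW,O)=35/8, d(EHJW,PU)=25/2
iteration 5: select EHJW,PU (d=25/2, Q=-44); attach at lengths (5, 15/2); label the merged cluster EHJPUW
  updated: d(EHJPUW,K)=133/16, d(EHJPUW,O)=19/16
iteration 6: select EHJPUW,K (d=133/16, Q=-25/2); attach at lengths (13/4, 81/16); label the merged cluster EHJKPUW
  updated: d(EHJKPUW,O)=-33/16
iteration 7: select EHJKPUW,O (d=-33/16); attach at lengths (-33/32, -33/32); label the merged cluster EHJKOPUW
final tree: (((((E:81/16,H:63/16):19/6,(J:23/4,W:9/4):73/12):5,(P:23/6,U:7/6):15/2):13/4,K:81/16):-33/32,O:-33/32)
total length: 50

50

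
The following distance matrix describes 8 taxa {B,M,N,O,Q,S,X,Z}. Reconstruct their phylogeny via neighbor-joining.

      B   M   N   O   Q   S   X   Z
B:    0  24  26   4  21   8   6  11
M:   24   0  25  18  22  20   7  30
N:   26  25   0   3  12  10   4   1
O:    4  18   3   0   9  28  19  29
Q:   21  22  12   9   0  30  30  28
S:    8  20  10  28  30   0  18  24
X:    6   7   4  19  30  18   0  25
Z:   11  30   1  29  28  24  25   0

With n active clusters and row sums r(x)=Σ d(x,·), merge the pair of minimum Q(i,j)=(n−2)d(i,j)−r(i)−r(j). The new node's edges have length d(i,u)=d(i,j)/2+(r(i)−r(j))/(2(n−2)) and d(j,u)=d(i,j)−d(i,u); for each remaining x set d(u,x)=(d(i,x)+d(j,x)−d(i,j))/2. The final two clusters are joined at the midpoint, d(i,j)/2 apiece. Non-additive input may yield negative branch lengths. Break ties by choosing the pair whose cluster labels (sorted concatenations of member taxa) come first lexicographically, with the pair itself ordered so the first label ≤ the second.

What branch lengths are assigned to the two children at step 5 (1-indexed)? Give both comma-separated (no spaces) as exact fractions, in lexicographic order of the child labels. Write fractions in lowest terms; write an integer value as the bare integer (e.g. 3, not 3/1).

step 1: merge (N,Z) at d=1, Q=-223; branch lengths N→-61/12, Z→73/12; new cluster NZ
  updated: d(B,NZ)=18, d(M,NZ)=27, d(NZ,O)=31/2, d(NZ,Q)=39/2, d(NZ,S)=33/2, d(NZ,X)=14
step 2: merge (O,Q) at d=9, Q=-180; branch lengths O→7/10, Q→83/10; new cluster OQ
  updated: d(B,OQ)=8, d(M,OQ)=31/2, d(NZ,OQ)=13, d(OQ,S)=49/2, d(OQ,X)=20
step 3: merge (M,X) at d=7, Q=-261/2; branch lengths M→113/16, X→-1/16; new cluster MX
  updated: d(B,MX)=23/2, d(MX,NZ)=17, d(MX,OQ)=57/4, d(MX,S)=31/2
step 4: merge (B,S) at d=8, Q=-86; branch lengths B→5/6, S→43/6; new cluster BS
  updated: d(BS,MX)=19/2, d(BS,NZ)=53/4, d(BS,OQ)=49/4
step 5: merge (BS,MX) at d=19/2, Q=-227/4; branch lengths BS→53/16, MX→99/16; new cluster BMSX
  updated: d(BMSX,NZ)=83/8, d(BMSX,OQ)=17/2
step 6: merge (BMSX,NZ) at d=83/8, Q=-255/8; branch lengths BMSX→47/16, NZ→119/16; new cluster BMNSXZ
  updated: d(BMNSXZ,OQ)=89/16
step 7: merge (BMNSXZ,OQ) at d=89/16; branch lengths BMNSXZ→89/32, OQ→89/32; new cluster BMNOQSXZ
final tree: ((((B:5/6,S:43/6):53/16,(M:113/16,X:-1/16):99/16):47/16,(N:-61/12,Z:73/12):119/16):89/32,(O:7/10,Q:83/10):89/32)
total length: 807/16

53/16,99/16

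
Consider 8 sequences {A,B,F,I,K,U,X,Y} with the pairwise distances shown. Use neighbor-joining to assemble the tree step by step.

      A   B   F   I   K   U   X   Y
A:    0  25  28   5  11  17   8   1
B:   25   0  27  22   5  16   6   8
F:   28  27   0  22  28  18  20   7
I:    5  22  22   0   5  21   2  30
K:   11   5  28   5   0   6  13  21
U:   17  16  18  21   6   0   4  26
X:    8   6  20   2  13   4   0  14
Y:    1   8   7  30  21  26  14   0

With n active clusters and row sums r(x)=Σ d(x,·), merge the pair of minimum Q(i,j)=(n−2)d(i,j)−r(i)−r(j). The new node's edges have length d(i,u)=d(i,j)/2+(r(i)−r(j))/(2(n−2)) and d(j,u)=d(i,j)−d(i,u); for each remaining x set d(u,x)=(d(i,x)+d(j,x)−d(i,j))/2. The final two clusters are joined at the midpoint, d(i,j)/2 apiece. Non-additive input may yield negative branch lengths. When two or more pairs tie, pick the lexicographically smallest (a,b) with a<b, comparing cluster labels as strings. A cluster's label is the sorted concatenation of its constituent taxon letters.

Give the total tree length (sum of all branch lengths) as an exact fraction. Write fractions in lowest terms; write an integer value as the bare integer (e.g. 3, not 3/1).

1363/32

iteration 1: select F,Y (d=7, Q=-215); attach at lengths (85/12, -1/12); label the merged cluster FY
  updated: d(A,FY)=11, d(B,FY)=14, d(FY,I)=45/2, d(FY,K)=21, d(FY,U)=37/2, d(FY,X)=27/2
iteration 2: select A,I (d=5, Q=-259/2); attach at lengths (49/20, 51/20); label the merged cluster AI
  updated: d(AI,B)=21, d(AI,FY)=57/4, d(AI,K)=11/2, d(AI,U)=33/2, d(AI,X)=5/2
iteration 3: select B,K (d=5, Q=-185/2); attach at lengths (63/16, 17/16); label the merged cluster BK
  updated: d(AI,BK)=43/4, d(BK,FY)=15, d(BK,U)=17/2, d(BK,X)=7
iteration 4: select AI,X (d=5/2, Q=-127/2); attach at lengths (49/12, -19/12); label the merged cluster AIX
  updated: d(AIX,BK)=61/8, d(AIX,FY)=101/8, d(AIX,U)=9
iteration 5: select AIX,FY (d=101/8, Q=-401/8); attach at lengths (67/32, 337/32); label the merged cluster AFIXY
  updated: d(AFIXY,BK)=5, d(AFIXY,U)=119/16
iteration 6: select AFIXY,BK (d=5, Q=-335/16); attach at lengths (63/32, 97/32); label the merged cluster ABFIKXY
  updated: d(ABFIKXY,U)=175/32
iteration 7: select ABFIKXY,U (d=175/32); attach at lengths (175/64, 175/64); label the merged cluster ABFIKUXY
final tree: (((((A:49/20,I:51/20):49/12,X:-19/12):67/32,(F:85/12,Y:-1/12):337/32):63/32,(B:63/16,K:17/16):97/32):175/64,U:175/64)
total length: 1363/32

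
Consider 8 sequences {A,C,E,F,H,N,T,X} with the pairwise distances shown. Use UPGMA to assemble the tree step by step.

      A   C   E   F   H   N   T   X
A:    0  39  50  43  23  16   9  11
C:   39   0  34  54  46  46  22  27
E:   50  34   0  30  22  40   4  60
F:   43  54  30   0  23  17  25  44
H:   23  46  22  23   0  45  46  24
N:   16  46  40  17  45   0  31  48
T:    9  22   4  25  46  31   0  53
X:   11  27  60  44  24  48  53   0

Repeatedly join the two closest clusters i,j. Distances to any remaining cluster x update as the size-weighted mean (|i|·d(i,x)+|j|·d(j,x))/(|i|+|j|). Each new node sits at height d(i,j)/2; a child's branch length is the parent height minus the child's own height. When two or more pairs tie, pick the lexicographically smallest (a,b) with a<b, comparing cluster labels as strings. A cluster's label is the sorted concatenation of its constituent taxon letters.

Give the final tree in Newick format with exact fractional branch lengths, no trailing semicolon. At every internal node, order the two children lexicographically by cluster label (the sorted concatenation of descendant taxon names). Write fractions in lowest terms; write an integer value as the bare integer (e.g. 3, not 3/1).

((((A:11/2,X:11/2):25/4,H:47/4):13/2,(F:17/2,N:17/2):39/4):61/60,(C:14,(E:2,T:2):12):79/15)

iteration 1: select E,T (d=4); attach at lengths (2, 2); label the merged cluster ET
  updated: d(A,ET)=59/2, d(C,ET)=28, d(ET,F)=55/2, d(ET,H)=34, d(ET,N)=71/2, d(ET,X)=113/2
iteration 2: select A,X (d=11); attach at lengths (11/2, 11/2); label the merged cluster AX
  updated: d(AX,C)=33, d(AX,ET)=43, d(AX,F)=87/2, d(AX,H)=47/2, d(AX,N)=32
iteration 3: select F,N (d=17); attach at lengths (17/2, 17/2); label the merged cluster FN
  updated: d(AX,FN)=151/4, d(C,FN)=50, d(ET,FN)=63/2, d(FN,H)=34
iteration 4: select AX,H (d=47/2); attach at lengths (25/4, 47/4); label the merged cluster AHX
  updated: d(AHX,C)=112/3, d(AHX,ET)=40, d(AHX,FN)=73/2
iteration 5: select C,ET (d=28); attach at lengths (14, 12); label the merged cluster CET
  updated: d(AHX,CET)=352/9, d(CET,FN)=113/3
iteration 6: select AHX,FN (d=73/2); attach at lengths (13/2, 39/4); label the merged cluster AFHNX
  updated: d(AFHNX,CET)=578/15
iteration 7: select AFHNX,CET (d=578/15); attach at lengths (61/60, 79/15); label the merged cluster ACEFHNTX
final tree: ((((A:11/2,X:11/2):25/4,H:47/4):13/2,(F:17/2,N:17/2):39/4):61/60,(C:14,(E:2,T:2):12):79/15)
total length: 1478/15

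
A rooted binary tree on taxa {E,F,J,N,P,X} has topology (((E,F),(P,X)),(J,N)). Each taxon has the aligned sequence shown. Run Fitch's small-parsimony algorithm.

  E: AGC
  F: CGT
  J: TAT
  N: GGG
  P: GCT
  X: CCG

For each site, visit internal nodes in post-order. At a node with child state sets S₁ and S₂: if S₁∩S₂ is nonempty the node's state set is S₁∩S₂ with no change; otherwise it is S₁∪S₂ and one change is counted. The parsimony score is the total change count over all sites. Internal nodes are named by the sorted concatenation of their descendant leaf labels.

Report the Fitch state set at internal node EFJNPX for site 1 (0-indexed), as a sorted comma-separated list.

EF@0: {A} ∪ {C} = {A,C} (union, +1)
PX@0: {G} ∪ {C} = {C,G} (union, +1)
EFPX@0: {A,C} ∩ {C,G} = {C} (intersection, +0)
JN@0: {T} ∪ {G} = {G,T} (union, +1)
EFJNPX@0: {C} ∪ {G,T} = {C,G,T} (union, +1)
EF@1: {G} ∩ {G} = {G} (intersection, +0)
PX@1: {C} ∩ {C} = {C} (intersection, +0)
EFPX@1: {G} ∪ {C} = {C,G} (union, +1)
JN@1: {A} ∪ {G} = {A,G} (union, +1)
EFJNPX@1: {C,G} ∩ {A,G} = {G} (intersection, +0)
EF@2: {C} ∪ {T} = {C,T} (union, +1)
PX@2: {T} ∪ {G} = {G,T} (union, +1)
EFPX@2: {C,T} ∩ {G,T} = {T} (intersection, +0)
JN@2: {T} ∪ {G} = {G,T} (union, +1)
EFJNPX@2: {T} ∩ {G,T} = {T} (intersection, +0)
per-site changes: [4, 2, 3]; total = 9

G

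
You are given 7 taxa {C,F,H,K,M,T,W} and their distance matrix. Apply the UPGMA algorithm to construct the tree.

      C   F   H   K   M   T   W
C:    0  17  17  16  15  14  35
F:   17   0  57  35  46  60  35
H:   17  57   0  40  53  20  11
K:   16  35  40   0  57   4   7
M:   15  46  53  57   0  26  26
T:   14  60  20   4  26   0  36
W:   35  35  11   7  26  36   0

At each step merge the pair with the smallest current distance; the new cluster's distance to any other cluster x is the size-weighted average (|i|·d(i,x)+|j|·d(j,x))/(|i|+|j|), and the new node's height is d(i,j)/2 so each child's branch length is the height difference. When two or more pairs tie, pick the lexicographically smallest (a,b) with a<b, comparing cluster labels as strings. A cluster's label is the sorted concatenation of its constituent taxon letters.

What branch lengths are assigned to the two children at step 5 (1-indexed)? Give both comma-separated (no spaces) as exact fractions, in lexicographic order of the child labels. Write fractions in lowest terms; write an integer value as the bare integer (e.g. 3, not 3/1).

287/60,177/10

iteration 1: select K,T (d=4); attach at lengths (2, 2); label the merged cluster KT
  updated: d(C,KT)=15, d(F,KT)=95/2, d(H,KT)=30, d(KT,M)=83/2, d(KT,W)=43/2
iteration 2: select H,W (d=11); attach at lengths (11/2, 11/2); label the merged cluster HW
  updated: d(C,HW)=26, d(F,HW)=46, d(HW,KT)=103/4, d(HW,M)=79/2
iteration 3: select C,KT (d=15); attach at lengths (15/2, 11/2); label the merged cluster CKT
  updated: d(CKT,F)=112/3, d(CKT,HW)=155/6, d(CKT,M)=98/3
iteration 4: select CKT,HW (d=155/6); attach at lengths (65/12, 89/12); label the merged cluster CHKTW
  updated: d(CHKTW,F)=204/5, d(CHKTW,M)=177/5
iteration 5: select CHKTW,M (d=177/5); attach at lengths (287/60, 177/10); label the merged cluster CHKMTW
  updated: d(CHKMTW,F)=125/3
iteration 6: select CHKMTW,F (d=125/3); attach at lengths (47/15, 125/6); label the merged cluster CFHKMTW
final tree: ((((C:15/2,(K:2,T:2):11/2):65/12,(H:11/2,W:11/2):89/12):287/60,M:177/10):47/15,F:125/6)
total length: 5237/60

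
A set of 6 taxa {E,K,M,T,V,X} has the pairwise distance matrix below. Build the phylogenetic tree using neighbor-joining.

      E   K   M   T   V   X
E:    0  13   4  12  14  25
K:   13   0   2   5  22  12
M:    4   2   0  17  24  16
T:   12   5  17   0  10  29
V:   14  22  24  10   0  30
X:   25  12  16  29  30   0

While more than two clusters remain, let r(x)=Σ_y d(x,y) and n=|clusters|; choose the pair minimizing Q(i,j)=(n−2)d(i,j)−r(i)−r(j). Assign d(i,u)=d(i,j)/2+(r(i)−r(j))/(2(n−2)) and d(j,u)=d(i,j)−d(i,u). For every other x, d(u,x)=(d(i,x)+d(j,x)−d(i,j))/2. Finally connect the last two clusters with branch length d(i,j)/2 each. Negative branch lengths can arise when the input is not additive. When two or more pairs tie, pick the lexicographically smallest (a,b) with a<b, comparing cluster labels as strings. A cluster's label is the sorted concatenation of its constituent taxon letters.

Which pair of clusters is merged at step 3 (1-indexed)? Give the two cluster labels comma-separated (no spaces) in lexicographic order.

ETV,M

step 1: merge (T,V) at d=10, Q=-133; branch lengths T→13/8, V→67/8; new cluster TV
  updated: d(E,TV)=8, d(K,TV)=17/2, d(M,TV)=31/2, d(TV,X)=49/2
step 2: merge (E,TV) at d=8, Q=-165/2; branch lengths E→35/12, TV→61/12; new cluster ETV
  updated: d(ETV,K)=27/4, d(ETV,M)=23/4, d(ETV,X)=83/4
step 3: merge (ETV,M) at d=23/4, Q=-91/2; branch lengths ETV→21/4, M→1/2; new cluster EMTV
  updated: d(EMTV,K)=3/2, d(EMTV,X)=31/2
step 4: merge (EMTV,K) at d=3/2, Q=-29; branch lengths EMTV→5/2, K→-1; new cluster EKMTV
  updated: d(EKMTV,X)=13
step 5: merge (EKMTV,X) at d=13; branch lengths EKMTV→13/2, X→13/2; new cluster EKMTVX
final tree: ((((E:35/12,(T:13/8,V:67/8):61/12):21/4,M:1/2):5/2,K:-1):13/2,X:13/2)
total length: 153/4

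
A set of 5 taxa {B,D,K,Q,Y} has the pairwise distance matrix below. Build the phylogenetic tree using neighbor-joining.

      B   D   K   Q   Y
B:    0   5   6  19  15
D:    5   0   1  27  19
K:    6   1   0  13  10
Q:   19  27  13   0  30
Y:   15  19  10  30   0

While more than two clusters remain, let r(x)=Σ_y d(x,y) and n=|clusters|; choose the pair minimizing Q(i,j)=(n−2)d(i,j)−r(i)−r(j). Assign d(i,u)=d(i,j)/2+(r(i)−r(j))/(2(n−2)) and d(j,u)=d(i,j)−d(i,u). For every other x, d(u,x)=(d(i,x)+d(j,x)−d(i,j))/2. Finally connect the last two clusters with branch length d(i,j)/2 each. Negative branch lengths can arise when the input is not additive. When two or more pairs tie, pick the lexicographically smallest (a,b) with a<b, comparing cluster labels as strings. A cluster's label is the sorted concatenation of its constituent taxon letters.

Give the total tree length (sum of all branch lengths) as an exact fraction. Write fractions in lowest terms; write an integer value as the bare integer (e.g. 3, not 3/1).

iteration 1: select B,D (d=5, Q=-82); attach at lengths (4/3, 11/3); label the merged cluster BD
  updated: d(BD,K)=1, d(BD,Q)=41/2, d(BD,Y)=29/2
iteration 2: select BD,Y (d=29/2, Q=-123/2); attach at lengths (21/8, 95/8); label the merged cluster BDY
  updated: d(BDY,K)=-7/4, d(BDY,Q)=18
iteration 3: select BDY,K (d=-7/4, Q=-117/4); attach at lengths (13/8, -27/8); label the merged cluster BDKY
  updated: d(BDKY,Q)=131/8
iteration 4: select BDKY,Q (d=131/8); attach at lengths (131/16, 131/16); label the merged cluster BDKQY
final tree: ((((B:4/3,D:11/3):21/8,Y:95/8):13/8,K:-27/8):131/16,Q:131/16)
total length: 273/8

273/8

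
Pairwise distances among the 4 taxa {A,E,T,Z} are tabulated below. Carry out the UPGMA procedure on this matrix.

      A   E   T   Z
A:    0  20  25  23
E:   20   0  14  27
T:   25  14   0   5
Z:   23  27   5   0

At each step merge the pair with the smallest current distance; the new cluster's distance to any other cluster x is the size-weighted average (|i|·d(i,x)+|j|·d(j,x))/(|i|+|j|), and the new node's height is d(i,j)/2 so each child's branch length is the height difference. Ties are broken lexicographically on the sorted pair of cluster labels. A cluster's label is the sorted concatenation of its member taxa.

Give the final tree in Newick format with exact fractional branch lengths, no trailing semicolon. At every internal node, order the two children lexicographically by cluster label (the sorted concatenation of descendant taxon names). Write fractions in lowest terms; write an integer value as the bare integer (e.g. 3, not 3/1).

iteration 1: select T,Z (d=5); attach at lengths (5/2, 5/2); label the merged cluster TZ
  updated: d(A,TZ)=24, d(E,TZ)=41/2
iteration 2: select A,E (d=20); attach at lengths (10, 10); label the merged cluster AE
  updated: d(AE,TZ)=89/4
iteration 3: select AE,TZ (d=89/4); attach at lengths (9/8, 69/8); label the merged cluster AETZ
final tree: ((A:10,E:10):9/8,(T:5/2,Z:5/2):69/8)
total length: 139/4

((A:10,E:10):9/8,(T:5/2,Z:5/2):69/8)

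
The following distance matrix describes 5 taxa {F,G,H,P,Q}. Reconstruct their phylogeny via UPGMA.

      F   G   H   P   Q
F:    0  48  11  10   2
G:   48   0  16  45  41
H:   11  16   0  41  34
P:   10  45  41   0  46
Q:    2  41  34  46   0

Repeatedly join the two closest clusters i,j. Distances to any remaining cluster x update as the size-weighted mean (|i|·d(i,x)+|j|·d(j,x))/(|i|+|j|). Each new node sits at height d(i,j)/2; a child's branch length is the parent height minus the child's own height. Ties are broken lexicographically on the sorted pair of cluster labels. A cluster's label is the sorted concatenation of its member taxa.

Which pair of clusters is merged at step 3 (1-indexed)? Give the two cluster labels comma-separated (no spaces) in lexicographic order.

iteration 1: select F,Q (d=2); attach at lengths (1, 1); label the merged cluster FQ
  updated: d(FQ,G)=89/2, d(FQ,H)=45/2, d(FQ,P)=28
iteration 2: select G,H (d=16); attach at lengths (8, 8); label the merged cluster GH
  updated: d(FQ,GH)=67/2, d(GH,P)=43
iteration 3: select FQ,P (d=28); attach at lengths (13, 14); label the merged cluster FPQ
  updated: d(FPQ,GH)=110/3
iteration 4: select FPQ,GH (d=110/3); attach at lengths (13/3, 31/3); label the merged cluster FGHPQ
final tree: (((F:1,Q:1):13,P:14):13/3,(G:8,H:8):31/3)
total length: 179/3

FQ,P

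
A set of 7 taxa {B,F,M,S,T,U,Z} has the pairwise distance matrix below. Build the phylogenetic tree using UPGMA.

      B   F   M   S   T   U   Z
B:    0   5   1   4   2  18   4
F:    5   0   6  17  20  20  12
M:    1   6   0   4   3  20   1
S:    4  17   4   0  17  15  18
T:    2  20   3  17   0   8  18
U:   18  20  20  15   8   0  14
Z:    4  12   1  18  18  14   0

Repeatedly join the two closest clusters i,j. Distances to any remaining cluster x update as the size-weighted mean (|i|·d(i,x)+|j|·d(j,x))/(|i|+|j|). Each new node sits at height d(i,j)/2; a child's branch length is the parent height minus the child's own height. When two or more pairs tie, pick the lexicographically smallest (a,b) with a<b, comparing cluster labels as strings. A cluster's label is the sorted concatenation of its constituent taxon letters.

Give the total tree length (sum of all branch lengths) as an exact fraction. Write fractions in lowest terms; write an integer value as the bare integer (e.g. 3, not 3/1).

iteration 1: select B,M (d=1); attach at lengths (1/2, 1/2); label the merged cluster BM
  updated: d(BM,F)=11/2, d(BM,S)=4, d(BM,T)=5/2, d(BM,U)=19, d(BM,Z)=5/2
iteration 2: select BM,T (d=5/2); attach at lengths (3/4, 5/4); label the merged cluster BMT
  updated: d(BMT,F)=31/3, d(BMT,S)=25/3, d(BMT,U)=46/3, d(BMT,Z)=23/3
iteration 3: select BMT,Z (d=23/3); attach at lengths (31/12, 23/6); label the merged cluster BMTZ
  updated: d(BMTZ,F)=43/4, d(BMTZ,S)=43/4, d(BMTZ,U)=15
iteration 4: select BMTZ,F (d=43/4); attach at lengths (37/24, 43/8); label the merged cluster BFMTZ
  updated: d(BFMTZ,S)=12, d(BFMTZ,U)=16
iteration 5: select BFMTZ,S (d=12); attach at lengths (5/8, 6); label the merged cluster BFMSTZ
  updated: d(BFMSTZ,U)=95/6
iteration 6: select BFMSTZ,U (d=95/6); attach at lengths (23/12, 95/12); label the merged cluster BFMSTUZ
final tree: ((((((B:1/2,M:1/2):3/4,T:5/4):31/12,Z:23/6):37/24,F:43/8):5/8,S:6):23/12,U:95/12)
total length: 787/24

787/24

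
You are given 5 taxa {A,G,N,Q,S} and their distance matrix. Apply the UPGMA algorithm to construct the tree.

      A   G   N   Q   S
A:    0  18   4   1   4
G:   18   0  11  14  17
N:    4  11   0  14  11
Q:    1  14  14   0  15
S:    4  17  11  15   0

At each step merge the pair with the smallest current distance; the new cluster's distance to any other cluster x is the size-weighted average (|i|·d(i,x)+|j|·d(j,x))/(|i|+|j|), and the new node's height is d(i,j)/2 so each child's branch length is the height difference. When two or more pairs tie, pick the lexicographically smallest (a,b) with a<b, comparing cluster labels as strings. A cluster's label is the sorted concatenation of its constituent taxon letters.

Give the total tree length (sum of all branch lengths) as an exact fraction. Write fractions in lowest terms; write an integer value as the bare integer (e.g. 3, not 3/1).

step 1: merge (A,Q) at d=1; branch lengths A→1/2, Q→1/2; new cluster AQ
  updated: d(AQ,G)=16, d(AQ,N)=9, d(AQ,S)=19/2
step 2: merge (AQ,N) at d=9; branch lengths AQ→4, N→9/2; new cluster ANQ
  updated: d(ANQ,G)=43/3, d(ANQ,S)=10
step 3: merge (ANQ,S) at d=10; branch lengths ANQ→1/2, S→5; new cluster ANQS
  updated: d(ANQS,G)=15
step 4: merge (ANQS,G) at d=15; branch lengths ANQS→5/2, G→15/2; new cluster AGNQS
final tree: ((((A:1/2,Q:1/2):4,N:9/2):1/2,S:5):5/2,G:15/2)
total length: 25

25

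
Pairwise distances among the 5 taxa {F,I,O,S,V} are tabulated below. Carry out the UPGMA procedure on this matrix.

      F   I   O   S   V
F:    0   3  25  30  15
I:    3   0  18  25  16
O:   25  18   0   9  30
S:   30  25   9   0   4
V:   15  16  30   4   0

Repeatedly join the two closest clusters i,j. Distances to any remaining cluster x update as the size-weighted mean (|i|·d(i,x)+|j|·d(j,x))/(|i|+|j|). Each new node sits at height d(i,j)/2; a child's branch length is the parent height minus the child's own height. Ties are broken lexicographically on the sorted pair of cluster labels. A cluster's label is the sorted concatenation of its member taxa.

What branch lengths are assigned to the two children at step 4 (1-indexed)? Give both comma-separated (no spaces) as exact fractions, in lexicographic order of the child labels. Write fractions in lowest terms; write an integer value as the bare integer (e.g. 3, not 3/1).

37/4,1

1. join F+I (d=3) ⇒ FI; edges |F|=3/2, |I|=3/2
  updated: d(FI,O)=43/2, d(FI,S)=55/2, d(FI,V)=31/2
2. join S+V (d=4) ⇒ SV; edges |S|=2, |V|=2
  updated: d(FI,SV)=43/2, d(O,SV)=39/2
3. join O+SV (d=39/2) ⇒ OSV; edges |O|=39/4, |SV|=31/4
  updated: d(FI,OSV)=43/2
4. join FI+OSV (d=43/2) ⇒ FIOSV; edges |FI|=37/4, |OSV|=1
final tree: ((F:3/2,I:3/2):37/4,(O:39/4,(S:2,V:2):31/4):1)
total length: 139/4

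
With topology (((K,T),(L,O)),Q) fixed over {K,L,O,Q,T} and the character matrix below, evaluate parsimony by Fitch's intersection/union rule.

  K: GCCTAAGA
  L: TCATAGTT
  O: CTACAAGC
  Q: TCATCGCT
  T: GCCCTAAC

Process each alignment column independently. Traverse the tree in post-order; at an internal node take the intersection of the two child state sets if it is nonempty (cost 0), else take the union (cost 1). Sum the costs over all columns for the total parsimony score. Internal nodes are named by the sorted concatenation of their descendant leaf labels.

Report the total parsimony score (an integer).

KT@0: {G} ∩ {G} = {G} (intersection, +0)
LO@0: {T} ∪ {C} = {C,T} (union, +1)
KLOT@0: {G} ∪ {C,T} = {C,G,T} (union, +1)
KLOQT@0: {C,G,T} ∩ {T} = {T} (intersection, +0)
KT@1: {C} ∩ {C} = {C} (intersection, +0)
LO@1: {C} ∪ {T} = {C,T} (union, +1)
KLOT@1: {C} ∩ {C,T} = {C} (intersection, +0)
KLOQT@1: {C} ∩ {C} = {C} (intersection, +0)
KT@2: {C} ∩ {C} = {C} (intersection, +0)
LO@2: {A} ∩ {A} = {A} (intersection, +0)
KLOT@2: {C} ∪ {A} = {A,C} (union, +1)
KLOQT@2: {A,C} ∩ {A} = {A} (intersection, +0)
KT@3: {T} ∪ {C} = {C,T} (union, +1)
LO@3: {T} ∪ {C} = {C,T} (union, +1)
KLOT@3: {C,T} ∩ {C,T} = {C,T} (intersection, +0)
KLOQT@3: {C,T} ∩ {T} = {T} (intersection, +0)
KT@4: {A} ∪ {T} = {A,T} (union, +1)
LO@4: {A} ∩ {A} = {A} (intersection, +0)
KLOT@4: {A,T} ∩ {A} = {A} (intersection, +0)
KLOQT@4: {A} ∪ {C} = {A,C} (union, +1)
KT@5: {A} ∩ {A} = {A} (intersection, +0)
LO@5: {G} ∪ {A} = {A,G} (union, +1)
KLOT@5: {A} ∩ {A,G} = {A} (intersection, +0)
KLOQT@5: {A} ∪ {G} = {A,G} (union, +1)
KT@6: {G} ∪ {A} = {A,G} (union, +1)
LO@6: {T} ∪ {G} = {G,T} (union, +1)
KLOT@6: {A,G} ∩ {G,T} = {G} (intersection, +0)
KLOQT@6: {G} ∪ {C} = {C,G} (union, +1)
KT@7: {A} ∪ {C} = {A,C} (union, +1)
LO@7: {T} ∪ {C} = {C,T} (union, +1)
KLOT@7: {A,C} ∩ {C,T} = {C} (intersection, +0)
KLOQT@7: {C} ∪ {T} = {C,T} (union, +1)
per-site changes: [2, 1, 1, 2, 2, 2, 3, 3]; total = 16

16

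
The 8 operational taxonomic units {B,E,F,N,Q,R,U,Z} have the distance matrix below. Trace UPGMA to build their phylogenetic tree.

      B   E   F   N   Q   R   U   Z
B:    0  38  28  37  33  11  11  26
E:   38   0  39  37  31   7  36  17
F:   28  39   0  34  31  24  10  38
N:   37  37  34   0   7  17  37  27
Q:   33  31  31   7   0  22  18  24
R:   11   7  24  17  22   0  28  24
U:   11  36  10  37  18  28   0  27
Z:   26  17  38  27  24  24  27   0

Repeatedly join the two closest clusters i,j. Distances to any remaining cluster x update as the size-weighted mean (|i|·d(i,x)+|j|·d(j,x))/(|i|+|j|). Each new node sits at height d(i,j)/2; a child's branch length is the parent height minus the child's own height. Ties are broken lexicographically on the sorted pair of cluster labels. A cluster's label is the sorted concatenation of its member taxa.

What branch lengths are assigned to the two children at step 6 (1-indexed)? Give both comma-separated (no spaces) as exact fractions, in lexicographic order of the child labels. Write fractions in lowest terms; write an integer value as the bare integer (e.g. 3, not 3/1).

35/12,29/3

iteration 1: select E,R (d=7); attach at lengths (7/2, 7/2); label the merged cluster ER
  updated: d(B,ER)=49/2, d(ER,F)=63/2, d(ER,N)=27, d(ER,Q)=53/2, d(ER,U)=32, d(ER,Z)=41/2
iteration 2: select N,Q (d=7); attach at lengths (7/2, 7/2); label the merged cluster NQ
  updated: d(B,NQ)=35, d(ER,NQ)=107/4, d(F,NQ)=65/2, d(NQ,U)=55/2, d(NQ,Z)=51/2
iteration 3: select F,U (d=10); attach at lengths (5, 5); label the merged cluster FU
  updated: d(B,FU)=39/2, d(ER,FU)=127/4, d(FU,NQ)=30, d(FU,Z)=65/2
iteration 4: select B,FU (d=39/2); attach at lengths (39/4, 19/4); label the merged cluster BFU
  updated: d(BFU,ER)=88/3, d(BFU,NQ)=95/3, d(BFU,Z)=91/3
iteration 5: select ER,Z (d=41/2); attach at lengths (27/4, 41/4); label the merged cluster ERZ
  updated: d(BFU,ERZ)=89/3, d(ERZ,NQ)=79/3
iteration 6: select ERZ,NQ (d=79/3); attach at lengths (35/12, 29/3); label the merged cluster ENQRZ
  updated: d(BFU,ENQRZ)=457/15
iteration 7: select BFU,ENQRZ (d=457/15); attach at lengths (329/60, 31/15); label the merged cluster BEFNQRUZ
final tree: ((B:39/4,(F:5,U:5):19/4):329/60,(((E:7/2,R:7/2):27/4,Z:41/4):35/12,(N:7/2,Q:7/2):29/3):31/15)
total length: 2269/30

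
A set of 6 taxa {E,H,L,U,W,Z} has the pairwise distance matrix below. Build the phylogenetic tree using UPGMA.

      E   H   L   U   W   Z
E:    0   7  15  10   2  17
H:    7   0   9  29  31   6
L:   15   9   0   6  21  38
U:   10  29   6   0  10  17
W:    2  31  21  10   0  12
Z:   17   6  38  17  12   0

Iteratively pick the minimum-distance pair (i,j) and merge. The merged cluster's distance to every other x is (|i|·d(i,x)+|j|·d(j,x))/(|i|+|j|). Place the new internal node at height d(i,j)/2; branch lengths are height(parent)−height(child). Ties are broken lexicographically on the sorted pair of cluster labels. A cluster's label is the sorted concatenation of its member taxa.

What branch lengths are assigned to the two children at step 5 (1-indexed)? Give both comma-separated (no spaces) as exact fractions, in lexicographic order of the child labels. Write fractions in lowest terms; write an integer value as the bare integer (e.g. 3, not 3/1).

3,7

1. join E+W (d=2) ⇒ EW; edges |E|=1, |W|=1
  updated: d(EW,H)=19, d(EW,L)=18, d(EW,U)=10, d(EW,Z)=29/2
2. join H+Z (d=6) ⇒ HZ; edges |H|=3, |Z|=3
  updated: d(EW,HZ)=67/4, d(HZ,L)=47/2, d(HZ,U)=23
3. join L+U (d=6) ⇒ LU; edges |L|=3, |U|=3
  updated: d(EW,LU)=14, d(HZ,LU)=93/4
4. join EW+LU (d=14) ⇒ ELUW; edges |EW|=6, |LU|=4
  updated: d(ELUW,HZ)=20
5. join ELUW+HZ (d=20) ⇒ EHLUWZ; edges |ELUW|=3, |HZ|=7
final tree: (((E:1,W:1):6,(L:3,U:3):4):3,(H:3,Z:3):7)
total length: 34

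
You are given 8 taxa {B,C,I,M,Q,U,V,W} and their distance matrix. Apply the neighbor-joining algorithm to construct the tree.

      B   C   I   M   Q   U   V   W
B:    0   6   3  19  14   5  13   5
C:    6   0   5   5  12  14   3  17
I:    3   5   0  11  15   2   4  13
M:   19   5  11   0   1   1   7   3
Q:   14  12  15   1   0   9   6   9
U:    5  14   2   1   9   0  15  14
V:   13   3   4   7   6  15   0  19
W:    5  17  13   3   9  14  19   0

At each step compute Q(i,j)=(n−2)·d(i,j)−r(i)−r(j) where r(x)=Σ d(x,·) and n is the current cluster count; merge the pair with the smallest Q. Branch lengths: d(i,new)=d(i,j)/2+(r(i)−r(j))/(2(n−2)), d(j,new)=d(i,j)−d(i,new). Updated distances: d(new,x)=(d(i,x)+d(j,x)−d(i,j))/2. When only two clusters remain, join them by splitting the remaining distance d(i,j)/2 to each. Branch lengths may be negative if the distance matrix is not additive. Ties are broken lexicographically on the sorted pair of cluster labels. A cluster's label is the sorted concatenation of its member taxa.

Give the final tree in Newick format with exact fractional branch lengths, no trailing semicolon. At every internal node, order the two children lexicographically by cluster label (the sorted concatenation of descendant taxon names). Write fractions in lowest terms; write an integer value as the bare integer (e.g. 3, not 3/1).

iteration 1: select B,W (d=5, Q=-115); attach at lengths (5/4, 15/4); label the merged cluster BW
  updated: d(BW,C)=9, d(BW,I)=11/2, d(BW,M)=17/2, d(BW,Q)=9, d(BW,U)=7, d(BW,V)=27/2
iteration 2: select C,V (d=3, Q=-163/2); attach at lengths (29/20, 31/20); label the merged cluster CV
  updated: d(BW,CV)=39/4, d(CV,I)=3, d(CV,M)=9/2, d(CV,Q)=15/2, d(CV,U)=13
iteration 3: select M,Q (d=1, Q=-127/2); attach at lengths (-23/16, 39/16); label the merged cluster MQ
  updated: d(BW,MQ)=33/4, d(CV,MQ)=11/2, d(I,MQ)=25/2, d(MQ,U)=9/2
iteration 4: select CV,MQ (d=11/2, Q=-91/2); attach at lengths (17/6, 8/3); label the merged cluster CMQV
  updated: d(BW,CMQV)=25/4, d(CMQV,I)=5, d(CMQV,U)=6
iteration 5: select BW,CMQV (d=25/4, Q=-47/2); attach at lengths (7/2, 11/4); label the merged cluster BCMQVW
  updated: d(BCMQVW,I)=17/8, d(BCMQVW,U)=27/8
iteration 6: select BCMQVW,I (d=17/8, Q=-15/2); attach at lengths (7/4, 3/8); label the merged cluster BCIMQVW
  updated: d(BCIMQVW,U)=13/8
iteration 7: select BCIMQVW,U (d=13/8); attach at lengths (13/16, 13/16); label the merged cluster BCIMQUVW
final tree: ((((B:5/4,W:15/4):7/2,((C:29/20,V:31/20):17/6,(M:-23/16,Q:39/16):8/3):11/4):7/4,I:3/8):13/16,U:13/16)
total length: 49/2

((((B:5/4,W:15/4):7/2,((C:29/20,V:31/20):17/6,(M:-23/16,Q:39/16):8/3):11/4):7/4,I:3/8):13/16,U:13/16)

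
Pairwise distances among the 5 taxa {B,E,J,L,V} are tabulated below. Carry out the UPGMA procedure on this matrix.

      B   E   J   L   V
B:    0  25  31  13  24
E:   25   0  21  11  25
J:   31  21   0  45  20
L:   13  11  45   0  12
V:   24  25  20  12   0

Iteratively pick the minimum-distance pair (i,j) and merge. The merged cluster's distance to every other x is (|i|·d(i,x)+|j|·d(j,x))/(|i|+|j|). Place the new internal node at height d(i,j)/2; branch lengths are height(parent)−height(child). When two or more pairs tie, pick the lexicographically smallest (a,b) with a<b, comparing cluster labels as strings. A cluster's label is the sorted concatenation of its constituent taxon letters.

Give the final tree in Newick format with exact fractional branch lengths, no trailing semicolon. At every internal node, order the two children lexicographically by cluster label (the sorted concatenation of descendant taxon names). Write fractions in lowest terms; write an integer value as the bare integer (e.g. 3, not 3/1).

1. join E+L (d=11) ⇒ EL; edges |E|=11/2, |L|=11/2
  updated: d(B,EL)=19, d(EL,J)=33, d(EL,V)=37/2
2. join EL+V (d=37/2) ⇒ ELV; edges |EL|=15/4, |V|=37/4
  updated: d(B,ELV)=62/3, d(ELV,J)=86/3
3. join B+ELV (d=62/3) ⇒ BELV; edges |B|=31/3, |ELV|=13/12
  updated: d(BELV,J)=117/4
4. join BELV+J (d=117/4) ⇒ BEJLV; edges |BELV|=103/24, |J|=117/8
final tree: ((B:31/3,((E:11/2,L:11/2):15/4,V:37/4):13/12):103/24,J:117/8)
total length: 163/3

((B:31/3,((E:11/2,L:11/2):15/4,V:37/4):13/12):103/24,J:117/8)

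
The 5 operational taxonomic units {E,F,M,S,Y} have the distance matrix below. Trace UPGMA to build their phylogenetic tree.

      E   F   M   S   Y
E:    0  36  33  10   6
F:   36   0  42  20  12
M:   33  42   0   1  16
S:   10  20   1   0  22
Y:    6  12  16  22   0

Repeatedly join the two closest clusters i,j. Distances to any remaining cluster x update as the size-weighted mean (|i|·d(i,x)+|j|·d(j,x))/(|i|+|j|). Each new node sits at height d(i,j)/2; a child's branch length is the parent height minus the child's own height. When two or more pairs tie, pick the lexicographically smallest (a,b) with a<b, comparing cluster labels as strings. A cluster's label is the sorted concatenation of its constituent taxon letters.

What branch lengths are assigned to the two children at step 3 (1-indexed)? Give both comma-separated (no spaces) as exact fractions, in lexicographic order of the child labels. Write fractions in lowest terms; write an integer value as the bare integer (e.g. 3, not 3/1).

step 1: merge (M,S) at d=1; branch lengths M→1/2, S→1/2; new cluster MS
  updated: d(E,MS)=43/2, d(F,MS)=31, d(MS,Y)=19
step 2: merge (E,Y) at d=6; branch lengths E→3, Y→3; new cluster EY
  updated: d(EY,F)=24, d(EY,MS)=81/4
step 3: merge (EY,MS) at d=81/4; branch lengths EY→57/8, MS→77/8; new cluster EMSY
  updated: d(EMSY,F)=55/2
step 4: merge (EMSY,F) at d=55/2; branch lengths EMSY→29/8, F→55/4; new cluster EFMSY
final tree: (((E:3,Y:3):57/8,(M:1/2,S:1/2):77/8):29/8,F:55/4)
total length: 329/8

57/8,77/8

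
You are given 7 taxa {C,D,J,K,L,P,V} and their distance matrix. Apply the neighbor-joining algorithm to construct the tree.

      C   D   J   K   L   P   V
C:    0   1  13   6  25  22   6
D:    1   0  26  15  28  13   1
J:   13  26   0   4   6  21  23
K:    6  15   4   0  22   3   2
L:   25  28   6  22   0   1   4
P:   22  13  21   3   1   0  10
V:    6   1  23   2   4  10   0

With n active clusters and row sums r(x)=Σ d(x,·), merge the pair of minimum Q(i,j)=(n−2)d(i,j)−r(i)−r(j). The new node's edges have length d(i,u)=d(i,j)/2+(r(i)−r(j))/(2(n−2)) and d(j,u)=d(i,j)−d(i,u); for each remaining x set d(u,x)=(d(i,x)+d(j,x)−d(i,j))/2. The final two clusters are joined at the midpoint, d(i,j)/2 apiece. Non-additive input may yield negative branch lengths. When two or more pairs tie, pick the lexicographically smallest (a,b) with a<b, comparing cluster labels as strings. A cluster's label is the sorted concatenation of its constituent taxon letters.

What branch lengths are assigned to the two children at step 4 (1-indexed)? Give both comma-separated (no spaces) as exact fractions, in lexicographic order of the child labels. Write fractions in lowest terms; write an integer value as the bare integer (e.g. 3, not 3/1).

1. join C+D (d=1, Q=-152) ⇒ CD; edges |C|=-3/5, |D|=8/5
  updated: d(CD,J)=19, d(CD,K)=10, d(CD,L)=26, d(CD,P)=17, d(CD,V)=3
2. join J+L (d=6, Q=-108) ⇒ JL; edges |J|=19/4, |L|=5/4
  updated: d(CD,JL)=39/2, d(JL,K)=10, d(JL,P)=8, d(JL,V)=21/2
3. join CD+V (d=3, Q=-66) ⇒ CDV; edges |CD|=11/2, |V|=-5/2
  updated: d(CDV,JL)=27/2, d(CDV,K)=9/2, d(CDV,P)=12
4. join CDV+K (d=9/2, Q=-77/2) ⇒ CDKV; edges |CDV|=43/8, |K|=-7/8
  updated: d(CDKV,JL)=19/2, d(CDKV,P)=21/4
5. join CDKV+JL (d=19/2, Q=-91/4) ⇒ CDJKLV; edges |CDKV|=27/8, |JL|=49/8
  updated: d(CDJKLV,P)=15/8
6. join CDJKLV+P (d=15/8) ⇒ CDJKLPV; edges |CDJKLV|=15/16, |P|=15/16
final tree: (((((C:-3/5,D:8/5):11/2,V:-5/2):43/8,K:-7/8):27/8,(J:19/4,L:5/4):49/8):15/16,P:15/16)
total length: 207/8

43/8,-7/8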